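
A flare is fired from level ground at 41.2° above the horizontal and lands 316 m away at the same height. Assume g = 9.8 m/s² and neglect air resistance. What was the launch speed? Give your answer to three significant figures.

55.9 m/s

On level ground, R = v₀² sin(2θ) / g, so v₀ = √(R g / sin 2θ).
sin(2 × 41.2°) = 0.9912.
v₀ = √(316 × 9.8 / 0.9912) = √3124 = 55.9 m/s.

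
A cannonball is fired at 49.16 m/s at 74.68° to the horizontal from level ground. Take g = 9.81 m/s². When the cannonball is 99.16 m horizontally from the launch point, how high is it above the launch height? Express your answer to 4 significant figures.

76.09 m

v_x = 49.16 cos 74.68° = 12.989 m/s, v_y0 = 49.16 sin 74.68° = 47.413 m/s.
Time to reach x = 99.16 m: t = x / v_x = 99.16 / 12.989 = 7.6342 s.
y = v_y0 t − ½ g t² = 47.413×7.6342 − 4.905×7.6342² = 76.09 m.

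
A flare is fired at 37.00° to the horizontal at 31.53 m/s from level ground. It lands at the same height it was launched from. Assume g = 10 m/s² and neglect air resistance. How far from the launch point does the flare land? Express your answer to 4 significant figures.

95.56 m

Components: v_x = 31.53 cos 37.00° = 25.181 m/s, v_y = 31.53 sin 37.00° = 18.975 m/s.
Time of flight (same landing height): t = 2 v_y / g = 2 × 18.975 / 10 = 3.7950 s.
Range: R = v_x · t = 25.181 × 3.7950 = 95.56 m.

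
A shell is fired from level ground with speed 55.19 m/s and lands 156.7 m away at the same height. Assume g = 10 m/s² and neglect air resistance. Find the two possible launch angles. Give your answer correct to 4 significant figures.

Level-ground range: R = v₀² sin(2θ)/g ⇒ sin 2θ = R g / v₀² = 156.7×10/55.19² = 0.5145.
2θ = arcsin(0.5145) = 30.964° or 180° − 30.964° = 149.036°.
So θ = 15.48° or θ = 74.52°.

15.48° and 74.52°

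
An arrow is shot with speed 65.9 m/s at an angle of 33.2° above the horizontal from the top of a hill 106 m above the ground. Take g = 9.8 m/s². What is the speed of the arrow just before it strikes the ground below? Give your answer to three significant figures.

v_x = 65.9 cos 33.2° = 55.14 m/s is unchanged throughout.
For the vertical component, v_y² = v_y0² + 2 g h = (36.08)² + 2×9.8×106 = 3379, so |v_y| = 58.13 m/s.
Impact speed = √(v_x² + v_y²) = √(3040 + 3379) = 80.1 m/s.

80.1 m/s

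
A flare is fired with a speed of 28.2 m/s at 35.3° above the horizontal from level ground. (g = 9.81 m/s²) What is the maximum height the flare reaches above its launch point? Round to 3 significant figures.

Vertical component of launch velocity: v_y = 28.2 sin 35.3° = 16.30 m/s.
At the highest point the vertical velocity is zero, so v_y² = 2 g h_max.
h_max = (16.30)² / (2 × 9.81) = 265.7 / 19.62 = 13.5 m.

13.5 m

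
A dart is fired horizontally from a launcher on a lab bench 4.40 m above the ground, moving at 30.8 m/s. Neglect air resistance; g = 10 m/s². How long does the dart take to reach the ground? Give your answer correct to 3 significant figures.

0.938 s

The horizontal speed doesn't affect the fall. With v_y0 = 0, h = ½ g t².
t = √(2 × 4.40 / 10) = √0.8800 = 0.938 s.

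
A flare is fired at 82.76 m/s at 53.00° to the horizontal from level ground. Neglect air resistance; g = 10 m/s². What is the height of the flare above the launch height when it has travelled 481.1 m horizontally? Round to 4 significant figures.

v_x = 82.76 cos 53.00° = 49.806 m/s, v_y0 = 82.76 sin 53.00° = 66.095 m/s.
Time to reach x = 481.1 m: t = x / v_x = 481.1 / 49.806 = 9.6595 s.
y = v_y0 t − ½ g t² = 66.095×9.6595 − 5.000×9.6595² = 171.9 m.

171.9 m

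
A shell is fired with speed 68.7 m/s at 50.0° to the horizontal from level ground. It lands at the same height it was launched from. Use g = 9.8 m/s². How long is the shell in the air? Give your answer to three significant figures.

Vertical component: v_y = 68.7 sin 50.0° = 52.63 m/s.
For a projectile landing at launch height, time of flight is t = 2 v_y / g = 2 × 52.63 / 9.8 = 10.7 s.

10.7 s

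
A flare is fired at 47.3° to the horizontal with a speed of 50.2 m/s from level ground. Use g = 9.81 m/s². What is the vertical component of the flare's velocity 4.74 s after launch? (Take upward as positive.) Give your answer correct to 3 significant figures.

-9.61 m/s

Initial vertical component: v_y0 = 50.2 sin 47.3° = 36.89 m/s.
v_y(t) = v_y0 − g t = 36.89 − 9.81 × 4.74 = -9.61 m/s.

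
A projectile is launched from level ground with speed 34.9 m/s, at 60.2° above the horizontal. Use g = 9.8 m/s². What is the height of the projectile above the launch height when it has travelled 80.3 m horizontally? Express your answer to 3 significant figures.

35.2 m

v_x = 34.9 cos 60.2° = 17.34 m/s, v_y0 = 34.9 sin 60.2° = 30.29 m/s.
Time to reach x = 80.3 m: t = x / v_x = 80.3 / 17.34 = 4.631 s.
y = v_y0 t − ½ g t² = 30.29×4.631 − 4.900×4.631² = 35.2 m.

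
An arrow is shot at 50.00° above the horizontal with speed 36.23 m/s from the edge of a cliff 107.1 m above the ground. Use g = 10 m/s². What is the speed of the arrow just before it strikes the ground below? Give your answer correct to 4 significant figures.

58.78 m/s

v_x = 36.23 cos 50.00° = 23.288 m/s is unchanged throughout.
For the vertical component, v_y² = v_y0² + 2 g h = (27.754)² + 2×10×107.1 = 2912.3, so |v_y| = 53.966 m/s.
Impact speed = √(v_x² + v_y²) = √(542.33 + 2912.3) = 58.78 m/s.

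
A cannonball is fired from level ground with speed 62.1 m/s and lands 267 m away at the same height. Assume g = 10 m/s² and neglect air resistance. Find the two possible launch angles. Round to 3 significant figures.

Level-ground range: R = v₀² sin(2θ)/g ⇒ sin 2θ = R g / v₀² = 267×10/62.1² = 0.6924.
2θ = arcsin(0.6924) = 43.82° or 180° − 43.82° = 136.18°.
So θ = 21.9° or θ = 68.1°.

21.9° and 68.1°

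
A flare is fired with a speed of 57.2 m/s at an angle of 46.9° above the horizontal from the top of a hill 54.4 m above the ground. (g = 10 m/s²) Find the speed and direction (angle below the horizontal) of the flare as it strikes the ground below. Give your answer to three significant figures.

v_x = 57.2 cos 46.9° = 39.08 m/s (constant).
|v_y| at impact = √((41.77)² + 2×10×54.4) = 53.22 m/s.
Speed = √(39.08² + 53.22²) = 66.0 m/s; angle = arctan(53.22/39.08) = 53.7° below horizontal.

66.0 m/s at 53.7° below the horizontal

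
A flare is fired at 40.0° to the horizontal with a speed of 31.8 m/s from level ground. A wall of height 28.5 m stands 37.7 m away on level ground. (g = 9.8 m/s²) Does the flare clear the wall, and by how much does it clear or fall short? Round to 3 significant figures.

v_x = 31.8 cos 40.0° = 24.36 m/s; v_y0 = 31.8 sin 40.0° = 20.44 m/s.
Time to reach the wall: t = 37.7 / 24.36 = 1.548 s.
Height at that point: y = 20.44×1.548 − 4.900×1.548² = 19.90 m.
That is 28.5 − 19.90 = 8.60 m below the top of the wall, so the flare does not clear it.

No — it falls 8.60 m short of clearing the wall.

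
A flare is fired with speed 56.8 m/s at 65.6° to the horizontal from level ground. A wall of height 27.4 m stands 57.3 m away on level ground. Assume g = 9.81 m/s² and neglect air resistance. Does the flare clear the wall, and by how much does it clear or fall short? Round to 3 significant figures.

v_x = 56.8 cos 65.6° = 23.46 m/s; v_y0 = 56.8 sin 65.6° = 51.73 m/s.
Time to reach the wall: t = 57.3 / 23.46 = 2.442 s.
Height at that point: y = 51.73×2.442 − 4.905×2.442² = 97.07 m.
That is 97.07 − 27.4 = 69.7 m above the top of the wall, so the flare clears it.

Yes — it clears the wall by 69.7 m.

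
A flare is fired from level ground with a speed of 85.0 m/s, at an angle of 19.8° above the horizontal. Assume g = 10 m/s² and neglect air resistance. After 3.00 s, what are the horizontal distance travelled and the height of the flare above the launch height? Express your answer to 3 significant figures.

x = 240 m, y = 41.4 m

v_x = 85.0 cos 19.8° = 79.97 m/s; v_y0 = 85.0 sin 19.8° = 28.79 m/s.
x = v_x t = 79.97 × 3.00 = 240 m.
y = v_y0 t − ½ g t² = 28.79×3.00 − 5.000×3.00² = 41.4 m.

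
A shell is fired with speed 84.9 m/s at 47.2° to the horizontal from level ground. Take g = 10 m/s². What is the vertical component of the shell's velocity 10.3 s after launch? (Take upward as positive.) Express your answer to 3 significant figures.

-40.7 m/s

Initial vertical component: v_y0 = 84.9 sin 47.2° = 62.29 m/s.
v_y(t) = v_y0 − g t = 62.29 − 10 × 10.3 = -40.7 m/s.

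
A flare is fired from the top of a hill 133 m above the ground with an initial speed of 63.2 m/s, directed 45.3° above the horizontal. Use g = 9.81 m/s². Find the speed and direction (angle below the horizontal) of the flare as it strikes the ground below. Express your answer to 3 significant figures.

v_x = 63.2 cos 45.3° = 44.45 m/s (constant).
|v_y| at impact = √((44.92)² + 2×9.81×133) = 68.02 m/s.
Speed = √(44.45² + 68.02²) = 81.3 m/s; angle = arctan(68.02/44.45) = 56.8° below horizontal.

81.3 m/s at 56.8° below the horizontal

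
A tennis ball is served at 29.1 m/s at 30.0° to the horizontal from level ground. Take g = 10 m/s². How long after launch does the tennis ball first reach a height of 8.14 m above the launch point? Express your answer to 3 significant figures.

0.756 s

v_y0 = 29.1 sin 30.0° = 14.55 m/s.
Set y = v_y0 t − ½ g t² = 8.14: 5.000 t² − 14.55 t + 8.14 = 0.
t = [14.55 ± √(211.7 − 162.8)] / 10 = (14.55 ± 6.993) / 10, giving t = 0.756 s or t = 2.15 s.
The tennis ball is on the way up at the first time, so t = 0.756 s.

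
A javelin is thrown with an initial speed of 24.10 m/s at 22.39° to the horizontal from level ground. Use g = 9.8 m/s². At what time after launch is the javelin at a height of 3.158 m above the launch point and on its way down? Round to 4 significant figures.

v_y0 = 24.10 sin 22.39° = 9.1799 m/s.
Set y = v_y0 t − ½ g t² = 3.158: 4.900 t² − 9.1799 t + 3.158 = 0.
t = [9.1799 ± √(84.271 − 61.897)] / 9.8 = (9.1799 ± 4.7301) / 9.8, giving t = 0.4541 s or t = 1.419 s.
On the way down corresponds to the larger root: t = 1.419 s.

1.419 s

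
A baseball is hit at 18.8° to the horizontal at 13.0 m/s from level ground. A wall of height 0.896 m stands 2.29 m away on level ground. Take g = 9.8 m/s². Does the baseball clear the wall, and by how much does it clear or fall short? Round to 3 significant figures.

No — it falls 0.286 m short of clearing the wall.

v_x = 13.0 cos 18.8° = 12.31 m/s; v_y0 = 13.0 sin 18.8° = 4.189 m/s.
Time to reach the wall: t = 2.29 / 12.31 = 0.1860 s.
Height at that point: y = 4.189×0.1860 − 4.900×0.1860² = 0.6096 m.
That is 0.896 − 0.6096 = 0.286 m below the top of the wall, so the baseball does not clear it.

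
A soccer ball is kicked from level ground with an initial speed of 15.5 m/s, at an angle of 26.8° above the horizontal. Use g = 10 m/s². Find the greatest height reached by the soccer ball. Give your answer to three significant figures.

Vertical component of launch velocity: v_y = 15.5 sin 26.8° = 6.989 m/s.
At the highest point the vertical velocity is zero, so v_y² = 2 g h_max.
h_max = (6.989)² / (2 × 10) = 48.85 / 20.00 = 2.44 m.

2.44 m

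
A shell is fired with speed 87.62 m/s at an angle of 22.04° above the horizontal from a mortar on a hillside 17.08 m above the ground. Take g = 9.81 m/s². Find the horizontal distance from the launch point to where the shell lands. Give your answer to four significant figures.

Components: v_x = 87.62 cos 22.04° = 81.217 m/s, v_y = 87.62 sin 22.04° = 32.880 m/s.
Vertical: 0 = 17.08 + 32.880 t − ½(9.81) t² ⇒ 4.905 t² − 32.880 t − 17.08 = 0.
t = [32.880 + √(1081.1 + 335.11)] / 9.810 = 7.1878 s.
Horizontal: R = v_x · t = 81.217 × 7.1878 = 583.8 m.

583.8 m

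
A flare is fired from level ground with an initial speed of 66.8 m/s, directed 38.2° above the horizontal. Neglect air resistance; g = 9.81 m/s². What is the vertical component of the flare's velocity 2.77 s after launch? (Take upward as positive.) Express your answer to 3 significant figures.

Initial vertical component: v_y0 = 66.8 sin 38.2° = 41.31 m/s.
v_y(t) = v_y0 − g t = 41.31 − 9.81 × 2.77 = 14.1 m/s.

14.1 m/s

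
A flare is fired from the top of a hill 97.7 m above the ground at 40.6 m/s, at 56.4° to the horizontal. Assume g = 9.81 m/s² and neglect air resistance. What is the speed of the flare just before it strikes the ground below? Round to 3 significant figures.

v_x = 40.6 cos 56.4° = 22.47 m/s is unchanged throughout.
For the vertical component, v_y² = v_y0² + 2 g h = (33.82)² + 2×9.81×97.7 = 3061, so |v_y| = 55.33 m/s.
Impact speed = √(v_x² + v_y²) = √(504.9 + 3061) = 59.7 m/s.

59.7 m/s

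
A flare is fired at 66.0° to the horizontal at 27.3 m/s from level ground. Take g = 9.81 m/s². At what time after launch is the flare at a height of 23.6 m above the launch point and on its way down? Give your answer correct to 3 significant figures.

3.83 s

v_y0 = 27.3 sin 66.0° = 24.94 m/s.
Set y = v_y0 t − ½ g t² = 23.6: 4.905 t² − 24.94 t + 23.6 = 0.
t = [24.94 ± √(622.0 − 463.0)] / 9.81 = (24.94 ± 12.61) / 9.81, giving t = 1.26 s or t = 3.83 s.
On the way down corresponds to the larger root: t = 3.83 s.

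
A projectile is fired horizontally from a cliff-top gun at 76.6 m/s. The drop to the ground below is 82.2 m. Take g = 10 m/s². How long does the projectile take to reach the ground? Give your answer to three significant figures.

The horizontal speed doesn't affect the fall. With v_y0 = 0, h = ½ g t².
t = √(2 × 82.2 / 10) = √16.44 = 4.05 s.

4.05 s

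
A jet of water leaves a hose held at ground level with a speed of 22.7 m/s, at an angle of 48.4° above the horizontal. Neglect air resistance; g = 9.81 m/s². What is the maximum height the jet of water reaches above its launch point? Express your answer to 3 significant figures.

Vertical component of launch velocity: v_y = 22.7 sin 48.4° = 16.98 m/s.
At the highest point the vertical velocity is zero, so v_y² = 2 g h_max.
h_max = (16.98)² / (2 × 9.81) = 288.3 / 19.62 = 14.7 m.

14.7 m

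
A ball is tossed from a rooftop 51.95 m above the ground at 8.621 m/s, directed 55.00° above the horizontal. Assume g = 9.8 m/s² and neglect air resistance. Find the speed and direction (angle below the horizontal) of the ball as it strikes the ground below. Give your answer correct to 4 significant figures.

33.05 m/s at 81.40° below the horizontal

v_x = 8.621 cos 55.00° = 4.9448 m/s (constant).
|v_y| at impact = √((7.0619)² + 2×9.8×51.95) = 32.682 m/s.
Speed = √(4.9448² + 32.682²) = 33.05 m/s; angle = arctan(32.682/4.9448) = 81.40° below horizontal.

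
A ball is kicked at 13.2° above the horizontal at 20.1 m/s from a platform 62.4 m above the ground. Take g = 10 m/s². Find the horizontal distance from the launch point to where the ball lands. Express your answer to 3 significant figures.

78.7 m

Components: v_x = 20.1 cos 13.2° = 19.57 m/s, v_y = 20.1 sin 13.2° = 4.590 m/s.
Vertical: 0 = 62.4 + 4.590 t − ½(10) t² ⇒ 5.000 t² − 4.590 t − 62.4 = 0.
t = [4.590 + √(21.07 + 1248)] / 10.00 = 4.021 s.
Horizontal: R = v_x · t = 19.57 × 4.021 = 78.7 m.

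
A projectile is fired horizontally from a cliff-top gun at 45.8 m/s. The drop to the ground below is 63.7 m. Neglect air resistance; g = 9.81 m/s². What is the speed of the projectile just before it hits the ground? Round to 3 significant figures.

57.9 m/s

Fall time: t = √(2 × 63.7 / 9.81) = 3.604 s.
At impact: v_x = 45.8 m/s (unchanged), v_y = g t = 9.81 × 3.604 = 35.36 m/s.
Speed = √(v_x² + v_y²) = √(2098 + 1250) = 57.9 m/s.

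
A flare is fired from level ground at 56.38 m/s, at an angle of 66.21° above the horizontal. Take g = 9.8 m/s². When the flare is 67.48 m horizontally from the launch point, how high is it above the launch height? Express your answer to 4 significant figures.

109.9 m

v_x = 56.38 cos 66.21° = 22.743 m/s, v_y0 = 56.38 sin 66.21° = 51.589 m/s.
Time to reach x = 67.48 m: t = x / v_x = 67.48 / 22.743 = 2.9671 s.
y = v_y0 t − ½ g t² = 51.589×2.9671 − 4.900×2.9671² = 109.9 m.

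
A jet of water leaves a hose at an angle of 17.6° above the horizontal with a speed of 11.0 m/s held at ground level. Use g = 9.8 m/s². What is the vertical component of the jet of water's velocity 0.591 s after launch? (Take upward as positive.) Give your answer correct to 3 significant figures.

-2.47 m/s

Initial vertical component: v_y0 = 11.0 sin 17.6° = 3.326 m/s.
v_y(t) = v_y0 − g t = 3.326 − 9.8 × 0.591 = -2.47 m/s.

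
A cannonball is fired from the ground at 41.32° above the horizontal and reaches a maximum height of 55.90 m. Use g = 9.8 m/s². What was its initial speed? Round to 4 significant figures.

50.13 m/s

At maximum height v_y = 0, so (v₀ sin θ)² = 2 g H.
v₀ sin 41.32° = √(2 × 9.8 × 55.90) = 33.100 m/s.
v₀ = 33.100 / sin 41.32° = 33.100 / 0.6603 = 50.13 m/s.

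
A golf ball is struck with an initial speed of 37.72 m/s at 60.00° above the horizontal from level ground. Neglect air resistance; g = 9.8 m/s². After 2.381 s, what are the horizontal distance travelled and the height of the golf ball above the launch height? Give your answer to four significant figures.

v_x = 37.72 cos 60.00° = 18.860 m/s; v_y0 = 37.72 sin 60.00° = 32.666 m/s.
x = v_x t = 18.860 × 2.381 = 44.91 m.
y = v_y0 t − ½ g t² = 32.666×2.381 − 4.900×2.381² = 50.00 m.

x = 44.91 m, y = 50.00 m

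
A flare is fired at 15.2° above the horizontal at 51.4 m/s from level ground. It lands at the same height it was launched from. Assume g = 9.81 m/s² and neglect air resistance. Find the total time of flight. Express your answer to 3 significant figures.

Vertical component: v_y = 51.4 sin 15.2° = 13.48 m/s.
For a projectile landing at launch height, time of flight is t = 2 v_y / g = 2 × 13.48 / 9.81 = 2.75 s.

2.75 s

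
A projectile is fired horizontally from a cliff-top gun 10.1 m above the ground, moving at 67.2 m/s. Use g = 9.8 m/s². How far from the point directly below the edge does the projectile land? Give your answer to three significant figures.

96.5 m

Initial vertical velocity is zero, so the fall time comes from h = ½ g t²: t = √(2 × 10.1 / 9.8) = 1.436 s.
Horizontal motion is uniform at 67.2 m/s, so x = 67.2 × 1.436 = 96.5 m.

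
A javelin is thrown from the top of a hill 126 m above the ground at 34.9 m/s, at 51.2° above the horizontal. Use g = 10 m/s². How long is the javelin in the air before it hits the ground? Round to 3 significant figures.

8.43 s

Vertical component: v_y = 34.9 sin 51.2° = 27.20 m/s.
Taking up as positive with launch at y = 126 m, landing at y = 0: 0 = 126 + 27.20 t − ½(10) t².
Solving 5.000 t² − 27.20 t − 126 = 0 gives t = [27.20 + √(27.20² + 4·5.000·126)] / 10.00 = 8.43 s.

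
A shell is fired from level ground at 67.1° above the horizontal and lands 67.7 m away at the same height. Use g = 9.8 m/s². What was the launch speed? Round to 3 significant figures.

30.4 m/s

On level ground, R = v₀² sin(2θ) / g, so v₀ = √(R g / sin 2θ).
sin(2 × 67.1°) = 0.7169.
v₀ = √(67.7 × 9.8 / 0.7169) = √925.5 = 30.4 m/s.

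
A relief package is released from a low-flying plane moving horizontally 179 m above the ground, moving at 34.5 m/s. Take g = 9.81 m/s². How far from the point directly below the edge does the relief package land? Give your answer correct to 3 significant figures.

208 m

Initial vertical velocity is zero, so the fall time comes from h = ½ g t²: t = √(2 × 179 / 9.81) = 6.041 s.
Horizontal motion is uniform at 34.5 m/s, so x = 34.5 × 6.041 = 208 m.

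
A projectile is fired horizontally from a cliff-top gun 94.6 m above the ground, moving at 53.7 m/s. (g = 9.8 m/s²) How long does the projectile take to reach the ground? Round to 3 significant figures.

The horizontal speed doesn't affect the fall. With v_y0 = 0, h = ½ g t².
t = √(2 × 94.6 / 9.8) = √19.31 = 4.39 s.

4.39 s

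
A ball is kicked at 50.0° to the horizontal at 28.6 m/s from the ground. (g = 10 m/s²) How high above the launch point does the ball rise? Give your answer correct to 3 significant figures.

24.0 m

Vertical component of launch velocity: v_y = 28.6 sin 50.0° = 21.91 m/s.
At the highest point the vertical velocity is zero, so v_y² = 2 g h_max.
h_max = (21.91)² / (2 × 10) = 480.0 / 20.00 = 24.0 m.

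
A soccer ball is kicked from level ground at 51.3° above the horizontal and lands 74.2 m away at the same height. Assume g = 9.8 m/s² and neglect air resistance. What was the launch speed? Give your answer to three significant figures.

27.3 m/s

On level ground, R = v₀² sin(2θ) / g, so v₀ = √(R g / sin 2θ).
sin(2 × 51.3°) = 0.9759.
v₀ = √(74.2 × 9.8 / 0.9759) = √745.1 = 27.3 m/s.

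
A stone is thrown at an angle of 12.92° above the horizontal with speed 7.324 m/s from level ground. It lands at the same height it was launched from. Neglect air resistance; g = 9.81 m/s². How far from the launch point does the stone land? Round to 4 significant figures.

2.383 m

Components: v_x = 7.324 cos 12.92° = 7.1386 m/s, v_y = 7.324 sin 12.92° = 1.6376 m/s.
Time of flight (same landing height): t = 2 v_y / g = 2 × 1.6376 / 9.81 = 0.33386 s.
Range: R = v_x · t = 7.1386 × 0.33386 = 2.383 m.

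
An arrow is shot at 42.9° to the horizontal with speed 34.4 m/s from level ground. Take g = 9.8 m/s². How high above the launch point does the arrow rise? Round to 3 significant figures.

28.0 m

Vertical component of launch velocity: v_y = 34.4 sin 42.9° = 23.42 m/s.
At the highest point the vertical velocity is zero, so v_y² = 2 g h_max.
h_max = (23.42)² / (2 × 9.8) = 548.5 / 19.60 = 28.0 m.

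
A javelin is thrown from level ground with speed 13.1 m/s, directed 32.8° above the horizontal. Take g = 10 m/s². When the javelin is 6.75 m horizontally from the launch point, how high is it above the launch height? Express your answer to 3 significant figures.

2.47 m

v_x = 13.1 cos 32.8° = 11.01 m/s, v_y0 = 13.1 sin 32.8° = 7.096 m/s.
Time to reach x = 6.75 m: t = x / v_x = 6.75 / 11.01 = 0.6131 s.
y = v_y0 t − ½ g t² = 7.096×0.6131 − 5.000×0.6131² = 2.47 m.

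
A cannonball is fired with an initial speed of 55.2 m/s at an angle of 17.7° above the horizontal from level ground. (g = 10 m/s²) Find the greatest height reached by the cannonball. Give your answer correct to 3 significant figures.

14.1 m

Vertical component of launch velocity: v_y = 55.2 sin 17.7° = 16.78 m/s.
At the highest point the vertical velocity is zero, so v_y² = 2 g h_max.
h_max = (16.78)² / (2 × 10) = 281.6 / 20.00 = 14.1 m.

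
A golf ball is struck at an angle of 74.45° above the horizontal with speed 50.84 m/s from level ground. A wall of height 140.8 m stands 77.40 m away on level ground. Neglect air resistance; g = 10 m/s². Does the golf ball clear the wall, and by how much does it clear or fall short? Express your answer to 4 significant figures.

No — it falls 23.90 m short of clearing the wall.

v_x = 50.84 cos 74.45° = 13.629 m/s; v_y0 = 50.84 sin 74.45° = 48.979 m/s.
Time to reach the wall: t = 77.40 / 13.629 = 5.6791 s.
Height at that point: y = 48.979×5.6791 − 5.000×5.6791² = 116.90 m.
That is 140.8 − 116.90 = 23.90 m below the top of the wall, so the golf ball does not clear it.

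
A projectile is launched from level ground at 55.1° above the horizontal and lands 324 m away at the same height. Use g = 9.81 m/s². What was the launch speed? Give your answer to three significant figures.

58.2 m/s

On level ground, R = v₀² sin(2θ) / g, so v₀ = √(R g / sin 2θ).
sin(2 × 55.1°) = 0.9385.
v₀ = √(324 × 9.81 / 0.9385) = √3387 = 58.2 m/s.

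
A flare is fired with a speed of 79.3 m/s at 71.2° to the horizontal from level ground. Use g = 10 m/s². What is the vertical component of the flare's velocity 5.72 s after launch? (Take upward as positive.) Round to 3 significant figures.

17.9 m/s

Initial vertical component: v_y0 = 79.3 sin 71.2° = 75.07 m/s.
v_y(t) = v_y0 − g t = 75.07 − 10 × 5.72 = 17.9 m/s.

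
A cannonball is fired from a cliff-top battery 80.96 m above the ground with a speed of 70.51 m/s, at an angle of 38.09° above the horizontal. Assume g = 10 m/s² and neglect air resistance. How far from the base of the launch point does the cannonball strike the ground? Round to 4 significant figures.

Components: v_x = 70.51 cos 38.09° = 55.494 m/s, v_y = 70.51 sin 38.09° = 43.498 m/s.
Vertical: 0 = 80.96 + 43.498 t − ½(10) t² ⇒ 5.000 t² − 43.498 t − 80.96 = 0.
t = [43.498 + √(1892.1 + 1619.2)] / 10.00 = 10.275 s.
Horizontal: R = v_x · t = 55.494 × 10.275 = 570.2 m.

570.2 m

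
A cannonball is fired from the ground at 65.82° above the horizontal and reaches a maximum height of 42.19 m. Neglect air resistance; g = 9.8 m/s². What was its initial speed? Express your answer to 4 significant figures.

31.52 m/s

At maximum height v_y = 0, so (v₀ sin θ)² = 2 g H.
v₀ sin 65.82° = √(2 × 9.8 × 42.19) = 28.756 m/s.
v₀ = 28.756 / sin 65.82° = 28.756 / 0.9123 = 31.52 m/s.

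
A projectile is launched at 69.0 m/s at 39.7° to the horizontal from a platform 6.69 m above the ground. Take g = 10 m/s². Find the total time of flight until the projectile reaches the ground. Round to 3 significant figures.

8.96 s

Vertical component: v_y = 69.0 sin 39.7° = 44.07 m/s.
Taking up as positive with launch at y = 6.69 m, landing at y = 0: 0 = 6.69 + 44.07 t − ½(10) t².
Solving 5.000 t² − 44.07 t − 6.69 = 0 gives t = [44.07 + √(44.07² + 4·5.000·6.69)] / 10.00 = 8.96 s.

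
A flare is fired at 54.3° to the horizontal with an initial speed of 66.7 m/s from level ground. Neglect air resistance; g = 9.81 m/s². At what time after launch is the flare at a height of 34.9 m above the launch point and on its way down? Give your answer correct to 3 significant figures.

10.4 s

v_y0 = 66.7 sin 54.3° = 54.17 m/s.
Set y = v_y0 t − ½ g t² = 34.9: 4.905 t² − 54.17 t + 34.9 = 0.
t = [54.17 ± √(2934 − 684.7)] / 9.81 = (54.17 ± 47.43) / 9.81, giving t = 0.687 s or t = 10.4 s.
On the way down corresponds to the larger root: t = 10.4 s.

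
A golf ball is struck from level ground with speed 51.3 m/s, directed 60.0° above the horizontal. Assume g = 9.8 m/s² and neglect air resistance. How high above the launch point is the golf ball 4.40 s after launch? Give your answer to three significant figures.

101 m

v_y0 = 51.3 sin 60.0° = 44.43 m/s.
y(t) = v_y0 t − ½ g t² = 44.43×4.40 − 4.900×4.40² = 101 m.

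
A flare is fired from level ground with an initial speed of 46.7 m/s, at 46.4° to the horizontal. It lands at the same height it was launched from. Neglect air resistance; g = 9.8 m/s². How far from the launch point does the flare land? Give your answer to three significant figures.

222 m

For level ground, R = v₀² sin(2θ) / g.
sin(2 × 46.4°) = sin 92.80° = 0.9988.
R = (46.7)² × 0.9988 / 9.8 = 222 m.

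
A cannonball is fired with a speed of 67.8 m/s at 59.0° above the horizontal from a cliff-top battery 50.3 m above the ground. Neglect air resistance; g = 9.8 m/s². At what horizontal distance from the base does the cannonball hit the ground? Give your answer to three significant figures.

442 m

Components: v_x = 67.8 cos 59.0° = 34.92 m/s, v_y = 67.8 sin 59.0° = 58.12 m/s.
Vertical: 0 = 50.3 + 58.12 t − ½(9.8) t² ⇒ 4.900 t² − 58.12 t − 50.3 = 0.
t = [58.12 + √(3378 + 985.9)] / 9.800 = 12.67 s.
Horizontal: R = v_x · t = 34.92 × 12.67 = 442 m.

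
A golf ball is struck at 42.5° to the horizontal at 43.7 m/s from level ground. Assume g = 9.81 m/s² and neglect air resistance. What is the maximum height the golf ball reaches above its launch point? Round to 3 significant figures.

Vertical component of launch velocity: v_y = 43.7 sin 42.5° = 29.52 m/s.
At the highest point the vertical velocity is zero, so v_y² = 2 g h_max.
h_max = (29.52)² / (2 × 9.81) = 871.4 / 19.62 = 44.4 m.

44.4 m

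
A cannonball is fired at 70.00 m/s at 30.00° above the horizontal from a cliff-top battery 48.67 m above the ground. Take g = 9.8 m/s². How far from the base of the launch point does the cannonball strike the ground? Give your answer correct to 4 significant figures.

Components: v_x = 70.00 cos 30.00° = 60.622 m/s, v_y = 70.00 sin 30.00° = 35.000 m/s.
Vertical: 0 = 48.67 + 35.000 t − ½(9.8) t² ⇒ 4.900 t² − 35.000 t − 48.67 = 0.
t = [35.000 + √(1225.0 + 953.93)] / 9.800 = 8.3346 s.
Horizontal: R = v_x · t = 60.622 × 8.3346 = 505.3 m.

505.3 m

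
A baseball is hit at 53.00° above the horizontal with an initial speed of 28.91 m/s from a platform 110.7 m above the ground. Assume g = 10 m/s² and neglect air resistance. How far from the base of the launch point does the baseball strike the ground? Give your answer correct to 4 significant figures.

Components: v_x = 28.91 cos 53.00° = 17.398 m/s, v_y = 28.91 sin 53.00° = 23.089 m/s.
Vertical: 0 = 110.7 + 23.089 t − ½(10) t² ⇒ 5.000 t² − 23.089 t − 110.7 = 0.
t = [23.089 + √(533.10 + 2214.0)] / 10.00 = 7.5502 s.
Horizontal: R = v_x · t = 17.398 × 7.5502 = 131.4 m.

131.4 m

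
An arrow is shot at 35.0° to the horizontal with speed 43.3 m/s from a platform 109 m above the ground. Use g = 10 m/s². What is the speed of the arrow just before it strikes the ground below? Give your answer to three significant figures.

63.7 m/s

v_x = 43.3 cos 35.0° = 35.47 m/s is unchanged throughout.
For the vertical component, v_y² = v_y0² + 2 g h = (24.84)² + 2×10×109 = 2797, so |v_y| = 52.89 m/s.
Impact speed = √(v_x² + v_y²) = √(1258 + 2797) = 63.7 m/s.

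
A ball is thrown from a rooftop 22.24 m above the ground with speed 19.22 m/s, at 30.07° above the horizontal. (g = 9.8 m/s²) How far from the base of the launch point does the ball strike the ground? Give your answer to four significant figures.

55.37 m

Components: v_x = 19.22 cos 30.07° = 16.633 m/s, v_y = 19.22 sin 30.07° = 9.6303 m/s.
Vertical: 0 = 22.24 + 9.6303 t − ½(9.8) t² ⇒ 4.900 t² − 9.6303 t − 22.24 = 0.
t = [9.6303 + √(92.743 + 435.90)] / 9.800 = 3.3288 s.
Horizontal: R = v_x · t = 16.633 × 3.3288 = 55.37 m.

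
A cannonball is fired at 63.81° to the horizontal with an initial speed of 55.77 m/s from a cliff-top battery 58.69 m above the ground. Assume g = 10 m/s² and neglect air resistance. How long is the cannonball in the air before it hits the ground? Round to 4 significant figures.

11.07 s

Vertical component: v_y = 55.77 sin 63.81° = 50.044 m/s.
Taking up as positive with launch at y = 58.69 m, landing at y = 0: 0 = 58.69 + 50.044 t − ½(10) t².
Solving 5.000 t² − 50.044 t − 58.69 = 0 gives t = [50.044 + √(50.044² + 4·5.000·58.69)] / 10.00 = 11.07 s.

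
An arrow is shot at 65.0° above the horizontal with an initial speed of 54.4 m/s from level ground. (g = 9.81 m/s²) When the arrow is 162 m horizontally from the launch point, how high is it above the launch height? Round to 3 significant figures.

v_x = 54.4 cos 65.0° = 22.99 m/s, v_y0 = 54.4 sin 65.0° = 49.30 m/s.
Time to reach x = 162 m: t = x / v_x = 162 / 22.99 = 7.047 s.
y = v_y0 t − ½ g t² = 49.30×7.047 − 4.905×7.047² = 104 m.

104 m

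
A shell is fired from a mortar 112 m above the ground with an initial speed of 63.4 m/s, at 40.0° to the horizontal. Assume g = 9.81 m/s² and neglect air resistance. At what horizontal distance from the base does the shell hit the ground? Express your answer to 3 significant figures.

509 m

Components: v_x = 63.4 cos 40.0° = 48.57 m/s, v_y = 63.4 sin 40.0° = 40.75 m/s.
Vertical: 0 = 112 + 40.75 t − ½(9.81) t² ⇒ 4.905 t² − 40.75 t − 112 = 0.
t = [40.75 + √(1661 + 2197)] / 9.810 = 10.49 s.
Horizontal: R = v_x · t = 48.57 × 10.49 = 509 m.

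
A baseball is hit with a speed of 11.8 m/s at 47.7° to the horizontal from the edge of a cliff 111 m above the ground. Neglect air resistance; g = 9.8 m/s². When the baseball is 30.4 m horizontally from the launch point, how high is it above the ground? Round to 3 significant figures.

72.6 m

v_x = 11.8 cos 47.7° = 7.942 m/s, v_y0 = 11.8 sin 47.7° = 8.728 m/s.
Time to reach x = 30.4 m: t = x / v_x = 30.4 / 7.942 = 3.828 s.
y = 111 + v_y0 t − ½ g t² = 111 + 8.728×3.828 − 4.900×3.828² = 72.6 m.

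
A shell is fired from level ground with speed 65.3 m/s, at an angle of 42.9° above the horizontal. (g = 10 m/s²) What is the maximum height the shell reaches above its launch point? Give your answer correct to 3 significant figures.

Vertical component of launch velocity: v_y = 65.3 sin 42.9° = 44.45 m/s.
At the highest point the vertical velocity is zero, so v_y² = 2 g h_max.
h_max = (44.45)² / (2 × 10) = 1976 / 20.00 = 98.8 m.

98.8 m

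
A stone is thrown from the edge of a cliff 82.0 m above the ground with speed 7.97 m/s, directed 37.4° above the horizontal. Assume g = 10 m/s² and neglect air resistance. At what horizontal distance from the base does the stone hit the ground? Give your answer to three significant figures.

28.9 m

Components: v_x = 7.97 cos 37.4° = 6.331 m/s, v_y = 7.97 sin 37.4° = 4.841 m/s.
Vertical: 0 = 82.0 + 4.841 t − ½(10) t² ⇒ 5.000 t² − 4.841 t − 82.0 = 0.
t = [4.841 + √(23.44 + 1640)] / 10.00 = 4.563 s.
Horizontal: R = v_x · t = 6.331 × 4.563 = 28.9 m.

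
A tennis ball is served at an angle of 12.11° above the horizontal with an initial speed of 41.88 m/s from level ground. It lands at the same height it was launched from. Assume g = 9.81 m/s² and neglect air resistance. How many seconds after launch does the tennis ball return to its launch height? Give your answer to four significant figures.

1.791 s

Vertical component: v_y = 41.88 sin 12.11° = 8.7860 m/s.
For a projectile landing at launch height, time of flight is t = 2 v_y / g = 2 × 8.7860 / 9.81 = 1.791 s.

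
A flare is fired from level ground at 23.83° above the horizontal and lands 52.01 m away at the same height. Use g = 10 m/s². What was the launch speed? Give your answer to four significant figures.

On level ground, R = v₀² sin(2θ) / g, so v₀ = √(R g / sin 2θ).
sin(2 × 23.83°) = 0.7392.
v₀ = √(52.01 × 10 / 0.7392) = √703.60 = 26.53 m/s.

26.53 m/s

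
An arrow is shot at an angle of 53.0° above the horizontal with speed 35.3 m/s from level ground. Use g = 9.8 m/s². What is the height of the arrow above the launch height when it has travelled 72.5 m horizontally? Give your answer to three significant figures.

v_x = 35.3 cos 53.0° = 21.24 m/s, v_y0 = 35.3 sin 53.0° = 28.19 m/s.
Time to reach x = 72.5 m: t = x / v_x = 72.5 / 21.24 = 3.413 s.
y = v_y0 t − ½ g t² = 28.19×3.413 − 4.900×3.413² = 39.1 m.

39.1 m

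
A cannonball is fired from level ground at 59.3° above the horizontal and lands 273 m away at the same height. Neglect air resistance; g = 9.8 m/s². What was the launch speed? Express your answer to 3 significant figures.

55.2 m/s

On level ground, R = v₀² sin(2θ) / g, so v₀ = √(R g / sin 2θ).
sin(2 × 59.3°) = 0.8780.
v₀ = √(273 × 9.8 / 0.8780) = √3047 = 55.2 m/s.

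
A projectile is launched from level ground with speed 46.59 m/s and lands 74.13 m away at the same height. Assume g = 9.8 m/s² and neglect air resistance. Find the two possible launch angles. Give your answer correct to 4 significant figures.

Level-ground range: R = v₀² sin(2θ)/g ⇒ sin 2θ = R g / v₀² = 74.13×9.8/46.59² = 0.3347.
2θ = arcsin(0.3347) = 19.554° or 180° − 19.554° = 160.446°.
So θ = 9.777° or θ = 80.22°.

9.777° and 80.22°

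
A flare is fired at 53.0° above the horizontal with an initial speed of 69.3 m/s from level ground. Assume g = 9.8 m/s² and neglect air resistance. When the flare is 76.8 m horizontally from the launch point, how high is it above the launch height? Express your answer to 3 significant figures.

v_x = 69.3 cos 53.0° = 41.71 m/s, v_y0 = 69.3 sin 53.0° = 55.35 m/s.
Time to reach x = 76.8 m: t = x / v_x = 76.8 / 41.71 = 1.841 s.
y = v_y0 t − ½ g t² = 55.35×1.841 − 4.900×1.841² = 85.3 m.

85.3 m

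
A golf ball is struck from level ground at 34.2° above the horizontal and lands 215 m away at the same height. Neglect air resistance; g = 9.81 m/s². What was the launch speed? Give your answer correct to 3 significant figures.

On level ground, R = v₀² sin(2θ) / g, so v₀ = √(R g / sin 2θ).
sin(2 × 34.2°) = 0.9298.
v₀ = √(215 × 9.81 / 0.9298) = √2268 = 47.6 m/s.

47.6 m/s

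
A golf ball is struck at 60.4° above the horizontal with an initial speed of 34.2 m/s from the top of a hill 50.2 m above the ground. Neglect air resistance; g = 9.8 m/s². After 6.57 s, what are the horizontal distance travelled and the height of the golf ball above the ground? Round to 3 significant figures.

v_x = 34.2 cos 60.4° = 16.89 m/s; v_y0 = 34.2 sin 60.4° = 29.74 m/s.
x = v_x t = 16.89 × 6.57 = 111 m.
y = 50.2 + v_y0 t − ½ g t² = 34.1 m.

x = 111 m, y = 34.1 m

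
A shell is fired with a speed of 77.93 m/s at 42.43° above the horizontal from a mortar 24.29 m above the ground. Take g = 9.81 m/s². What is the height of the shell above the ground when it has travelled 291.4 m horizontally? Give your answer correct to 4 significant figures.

v_x = 77.93 cos 42.43° = 57.520 m/s, v_y0 = 77.93 sin 42.43° = 52.579 m/s.
Time to reach x = 291.4 m: t = x / v_x = 291.4 / 57.520 = 5.0661 s.
y = 24.29 + v_y0 t − ½ g t² = 24.29 + 52.579×5.0661 − 4.905×5.0661² = 164.8 m.

164.8 m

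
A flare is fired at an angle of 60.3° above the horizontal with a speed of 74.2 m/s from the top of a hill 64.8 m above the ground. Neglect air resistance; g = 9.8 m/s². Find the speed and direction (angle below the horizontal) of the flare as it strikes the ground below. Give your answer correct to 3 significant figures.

82.3 m/s at 63.5° below the horizontal

v_x = 74.2 cos 60.3° = 36.76 m/s (constant).
|v_y| at impact = √((64.45)² + 2×9.8×64.8) = 73.65 m/s.
Speed = √(36.76² + 73.65²) = 82.3 m/s; angle = arctan(73.65/36.76) = 63.5° below horizontal.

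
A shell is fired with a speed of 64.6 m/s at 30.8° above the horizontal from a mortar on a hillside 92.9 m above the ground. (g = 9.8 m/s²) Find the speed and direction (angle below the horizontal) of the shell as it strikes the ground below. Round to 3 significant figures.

77.4 m/s at 44.2° below the horizontal

v_x = 64.6 cos 30.8° = 55.49 m/s (constant).
|v_y| at impact = √((33.08)² + 2×9.8×92.9) = 53.99 m/s.
Speed = √(55.49² + 53.99²) = 77.4 m/s; angle = arctan(53.99/55.49) = 44.2° below horizontal.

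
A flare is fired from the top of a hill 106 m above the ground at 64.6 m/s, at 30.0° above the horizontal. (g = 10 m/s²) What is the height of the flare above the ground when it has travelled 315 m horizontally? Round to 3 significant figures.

129 m

v_x = 64.6 cos 30.0° = 55.95 m/s, v_y0 = 64.6 sin 30.0° = 32.30 m/s.
Time to reach x = 315 m: t = x / v_x = 315 / 55.95 = 5.630 s.
y = 106 + v_y0 t − ½ g t² = 106 + 32.30×5.630 − 5.000×5.630² = 129 m.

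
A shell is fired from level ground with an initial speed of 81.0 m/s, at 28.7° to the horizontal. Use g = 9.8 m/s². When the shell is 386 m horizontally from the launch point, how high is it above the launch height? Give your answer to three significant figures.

v_x = 81.0 cos 28.7° = 71.05 m/s, v_y0 = 81.0 sin 28.7° = 38.90 m/s.
Time to reach x = 386 m: t = x / v_x = 386 / 71.05 = 5.433 s.
y = v_y0 t − ½ g t² = 38.90×5.433 − 4.900×5.433² = 66.7 m.

66.7 m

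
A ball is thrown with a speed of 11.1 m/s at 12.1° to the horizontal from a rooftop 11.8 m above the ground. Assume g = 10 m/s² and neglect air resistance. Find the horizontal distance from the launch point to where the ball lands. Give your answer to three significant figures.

Components: v_x = 11.1 cos 12.1° = 10.85 m/s, v_y = 11.1 sin 12.1° = 2.327 m/s.
Vertical: 0 = 11.8 + 2.327 t − ½(10) t² ⇒ 5.000 t² − 2.327 t − 11.8 = 0.
t = [2.327 + √(5.415 + 236.0)] / 10.00 = 1.786 s.
Horizontal: R = v_x · t = 10.85 × 1.786 = 19.4 m.

19.4 m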